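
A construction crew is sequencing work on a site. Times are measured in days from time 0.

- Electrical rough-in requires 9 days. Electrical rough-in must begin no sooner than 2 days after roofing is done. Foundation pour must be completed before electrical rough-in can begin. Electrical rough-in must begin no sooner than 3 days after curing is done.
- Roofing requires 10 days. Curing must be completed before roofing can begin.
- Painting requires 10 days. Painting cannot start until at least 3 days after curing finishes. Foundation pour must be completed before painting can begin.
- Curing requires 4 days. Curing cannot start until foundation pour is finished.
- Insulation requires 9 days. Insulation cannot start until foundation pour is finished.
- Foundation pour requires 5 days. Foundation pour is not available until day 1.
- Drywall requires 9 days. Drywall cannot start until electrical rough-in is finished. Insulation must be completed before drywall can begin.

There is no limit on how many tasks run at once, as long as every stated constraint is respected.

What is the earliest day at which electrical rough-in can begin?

After its own release at day 1, foundation pour can start at day 1 and finishes at day 6.
Curing waits on foundation pour (finishes day 6), so it starts at day 6 and finishes at 6 + 4 = day 10.
After curing (finishes day 10), roofing can start at day 10 and finishes at day 20.
Electrical rough-in waits on roofing (finishes day 20, plus 2-day gap → day 22); foundation pour (finishes day 6); curing (finishes day 10, plus 3-day gap → day 13). The latest of these is day 22, which is the earliest electrical rough-in can start.

22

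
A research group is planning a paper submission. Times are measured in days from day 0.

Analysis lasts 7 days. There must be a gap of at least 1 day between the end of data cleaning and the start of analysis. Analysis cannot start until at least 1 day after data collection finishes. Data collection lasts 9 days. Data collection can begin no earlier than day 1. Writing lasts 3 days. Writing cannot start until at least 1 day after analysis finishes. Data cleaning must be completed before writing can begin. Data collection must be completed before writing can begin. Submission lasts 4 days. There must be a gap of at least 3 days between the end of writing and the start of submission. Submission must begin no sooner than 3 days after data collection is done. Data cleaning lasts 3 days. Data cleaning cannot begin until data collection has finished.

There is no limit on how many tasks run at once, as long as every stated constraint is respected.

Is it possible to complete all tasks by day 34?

Yes

After its own release at day 1, data collection can start at day 1 and finishes at day 10.
Data cleaning waits on data collection (finishes day 10), so it starts at day 10 and finishes at 10 + 3 = day 13.
Analysis needs all of data cleaning (finishes day 13, plus 1-day gap → day 14); data collection (finishes day 10, plus 1-day gap → day 11). That puts its earliest start at day 14; it finishes at 14 + 7 = day 21.
Writing cannot start until analysis (finishes day 21, plus 1-day gap → day 22); data cleaning (finishes day 13); data collection (finishes day 10). The controlling bound is day 22, so writing finishes at 22 + 3 = day 25.
For submission: writing (finishes day 25, plus 3-day gap → day 28); data collection (finishes day 10, plus 3-day gap → day 13). Taking the maximum gives a start of day 28, and it finishes at 28 + 4 = day 32.
Every task is finished by day 32, which is no later than the deadline of 34, so the schedule is feasible.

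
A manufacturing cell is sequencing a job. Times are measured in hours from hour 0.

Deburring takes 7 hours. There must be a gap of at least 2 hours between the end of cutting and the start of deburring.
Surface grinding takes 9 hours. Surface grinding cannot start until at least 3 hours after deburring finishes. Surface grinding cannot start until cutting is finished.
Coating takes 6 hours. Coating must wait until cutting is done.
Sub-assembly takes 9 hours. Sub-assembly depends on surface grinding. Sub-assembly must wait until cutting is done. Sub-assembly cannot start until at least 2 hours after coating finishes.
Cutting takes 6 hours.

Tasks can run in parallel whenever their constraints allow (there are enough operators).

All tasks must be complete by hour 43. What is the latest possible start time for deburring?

15

Nothing follows sub-assembly; the deadline of hour 43 is its only limit. It must start by 43 − 9 = hour 34.
Surface grinding must finish before sub-assembly (must start by hour 34). With a 9-hour duration, surface grinding must start by 34 − 9 = hour 25.
Deburring has to be done before surface grinding (must start by hour 25, minus 3-hour gap → hour 22). That means finishing by hour 22, i.e. starting by 22 − 7 = hour 15.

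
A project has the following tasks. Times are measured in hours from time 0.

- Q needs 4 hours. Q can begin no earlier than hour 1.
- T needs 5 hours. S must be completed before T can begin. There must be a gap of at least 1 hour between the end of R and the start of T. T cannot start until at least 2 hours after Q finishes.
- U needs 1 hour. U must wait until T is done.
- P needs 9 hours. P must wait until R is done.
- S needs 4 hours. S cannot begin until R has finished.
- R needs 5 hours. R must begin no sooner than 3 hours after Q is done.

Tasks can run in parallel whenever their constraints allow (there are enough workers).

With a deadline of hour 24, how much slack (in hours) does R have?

Q cannot begin until its own release at hour 1. It runs from hour 1 to 1 + 4 = hour 5.
After Q (finishes hour 5, plus 3-hour gap → hour 8), R can start at hour 8 and finishes at hour 13.

Working backward from the deadline:
P must finish by hour 24; it takes 9 hours, so it must start by 24 − 9 = hour 15.
Nothing follows U; the deadline of hour 24 is its only limit. It must start by 24 − 1 = hour 23.
Since U (must start by hour 23) depends on it, T must finish by hour 23. Backing off its 5-hour duration gives a latest start of hour 18.
S must finish before T (must start by hour 18). With a 4-hour duration, S must start by 18 − 4 = hour 14.
For R: P (must start by hour 15); S (must start by hour 14); T (must start by hour 18, minus 1-hour gap → hour 17). The most restrictive is hour 14; with a 5-hour duration, R must start by hour 9.
So R can start as early as hour 8 and as late as hour 9, giving 9 − 8 = 1 hour of slack.

1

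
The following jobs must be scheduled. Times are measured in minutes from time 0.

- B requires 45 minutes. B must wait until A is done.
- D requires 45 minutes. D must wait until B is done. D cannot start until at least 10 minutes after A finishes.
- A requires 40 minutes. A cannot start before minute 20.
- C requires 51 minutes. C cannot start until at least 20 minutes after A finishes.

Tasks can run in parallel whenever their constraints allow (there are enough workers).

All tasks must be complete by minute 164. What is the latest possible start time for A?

34

To finish by minute 164, D (duration 45) must start no later than minute 119.
Since D (must start by minute 119) depends on it, B must finish by minute 119. Backing off its 45-minute duration gives a latest start of minute 74.
C has no dependents, so it just needs to finish by minute 164. Starting by 164 − 51 = minute 113 achieves that.
For A: B (must start by minute 74); C (must start by minute 113, minus 20-minute gap → minute 93); D (must start by minute 119, minus 10-minute gap → minute 109). The most restrictive is minute 74; with a 40-minute duration, A must start by minute 34.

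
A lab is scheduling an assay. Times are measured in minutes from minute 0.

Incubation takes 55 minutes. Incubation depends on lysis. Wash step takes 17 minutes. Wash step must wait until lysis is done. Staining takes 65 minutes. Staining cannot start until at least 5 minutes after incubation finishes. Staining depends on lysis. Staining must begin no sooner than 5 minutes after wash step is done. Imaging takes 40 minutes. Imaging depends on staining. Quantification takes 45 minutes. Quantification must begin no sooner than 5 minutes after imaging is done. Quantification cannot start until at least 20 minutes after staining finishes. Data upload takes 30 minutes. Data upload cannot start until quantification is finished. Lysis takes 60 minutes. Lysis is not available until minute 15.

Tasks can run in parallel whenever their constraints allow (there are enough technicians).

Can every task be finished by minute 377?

After its own release at minute 15, lysis can start at minute 15 and finishes at minute 75.
Wash step cannot begin until lysis (finishes minute 75). It runs from minute 75 to 75 + 17 = minute 92.
After lysis (finishes minute 75), incubation can start at minute 75 and finishes at minute 130.
For staining: incubation (finishes minute 130, plus 5-minute gap → minute 135); lysis (finishes minute 75); wash step (finishes minute 92, plus 5-minute gap → minute 97). Taking the maximum gives a start of minute 135, and it finishes at 135 + 65 = minute 200.
Imaging cannot begin until staining (finishes minute 200). It runs from minute 200 to 200 + 40 = minute 240.
Quantification has to wait for imaging (finishes minute 240, plus 5-minute gap → minute 245); staining (finishes minute 200, plus 20-minute gap → minute 220). The latest of these is minute 245, so quantification runs minute 245 to 245 + 45 = minute 290.
Data upload cannot begin until quantification (finishes minute 290). It runs from minute 290 to 290 + 30 = minute 320.
Every task is finished by minute 320, which is no later than the deadline of 377, so the schedule is feasible.

Yes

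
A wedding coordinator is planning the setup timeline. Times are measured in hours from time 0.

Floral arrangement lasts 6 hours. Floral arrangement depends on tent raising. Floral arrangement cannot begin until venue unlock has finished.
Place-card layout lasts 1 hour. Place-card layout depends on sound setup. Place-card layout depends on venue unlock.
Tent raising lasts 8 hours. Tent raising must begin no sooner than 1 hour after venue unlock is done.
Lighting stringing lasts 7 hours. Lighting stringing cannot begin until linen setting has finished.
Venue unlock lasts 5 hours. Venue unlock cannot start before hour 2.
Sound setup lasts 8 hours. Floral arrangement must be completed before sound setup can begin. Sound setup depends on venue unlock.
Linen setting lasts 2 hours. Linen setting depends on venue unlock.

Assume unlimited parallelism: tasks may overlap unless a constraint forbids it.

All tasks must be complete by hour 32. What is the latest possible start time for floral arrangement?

Place-card layout must finish by hour 32; it takes 1 hour, so it must start by 32 − 1 = hour 31.
Sound setup feeds into place-card layout (must start by hour 31); so sound setup must finish by hour 31 and therefore start by hour 23.
Floral arrangement must finish before sound setup (must start by hour 23). With a 6-hour duration, floral arrangement must start by 23 − 6 = hour 17.

17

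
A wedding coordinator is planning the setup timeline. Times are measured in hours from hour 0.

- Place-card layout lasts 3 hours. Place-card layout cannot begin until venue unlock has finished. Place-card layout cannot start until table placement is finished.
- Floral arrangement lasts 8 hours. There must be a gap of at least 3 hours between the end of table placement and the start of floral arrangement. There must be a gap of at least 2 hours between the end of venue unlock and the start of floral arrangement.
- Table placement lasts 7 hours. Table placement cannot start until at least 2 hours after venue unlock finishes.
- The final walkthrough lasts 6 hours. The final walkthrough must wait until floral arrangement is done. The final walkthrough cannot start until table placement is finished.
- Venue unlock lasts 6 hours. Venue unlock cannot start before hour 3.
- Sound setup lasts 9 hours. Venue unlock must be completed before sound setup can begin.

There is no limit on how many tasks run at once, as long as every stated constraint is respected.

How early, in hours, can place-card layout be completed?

21

Venue unlock waits on its own release at hour 3, so it starts at hour 3 and finishes at 3 + 6 = hour 9.
After venue unlock (finishes hour 9, plus 2-hour gap → hour 11), table placement can start at hour 11 and finishes at hour 18.
Place-card layout has to wait for venue unlock (finishes hour 9); table placement (finishes hour 18). The latest of these is hour 18, so place-card layout runs hour 18 to 18 + 3 = hour 21.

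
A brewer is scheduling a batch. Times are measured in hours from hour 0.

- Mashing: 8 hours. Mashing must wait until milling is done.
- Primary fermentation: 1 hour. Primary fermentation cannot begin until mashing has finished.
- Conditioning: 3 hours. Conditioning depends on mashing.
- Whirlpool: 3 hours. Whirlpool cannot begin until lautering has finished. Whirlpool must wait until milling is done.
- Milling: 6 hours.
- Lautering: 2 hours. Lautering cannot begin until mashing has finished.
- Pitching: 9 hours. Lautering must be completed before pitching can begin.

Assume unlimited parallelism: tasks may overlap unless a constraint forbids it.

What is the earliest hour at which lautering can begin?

14

Milling has no prerequisites, so it starts at hour 0 and finishes at hour 6.
Mashing cannot begin until milling (finishes hour 6). It runs from hour 6 to 6 + 8 = hour 14.
Lautering waits on mashing (finishes hour 14), so the earliest it can start is hour 14.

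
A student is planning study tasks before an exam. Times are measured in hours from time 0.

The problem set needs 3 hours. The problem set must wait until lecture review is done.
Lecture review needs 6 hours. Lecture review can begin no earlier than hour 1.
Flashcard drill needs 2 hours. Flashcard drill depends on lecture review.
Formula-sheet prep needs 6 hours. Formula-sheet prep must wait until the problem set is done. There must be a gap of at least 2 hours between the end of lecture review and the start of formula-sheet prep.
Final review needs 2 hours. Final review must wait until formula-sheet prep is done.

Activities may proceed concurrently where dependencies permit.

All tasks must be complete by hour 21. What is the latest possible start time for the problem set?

10

Final review has no dependents, so it just needs to finish by hour 21. Starting by 21 − 2 = hour 19 achieves that.
Formula-sheet prep must finish before final review (must start by hour 19). With a 6-hour duration, formula-sheet prep must start by 19 − 6 = hour 13.
The problem set has to be done before formula-sheet prep (must start by hour 13). That means finishing by hour 13, i.e. starting by 13 − 3 = hour 10.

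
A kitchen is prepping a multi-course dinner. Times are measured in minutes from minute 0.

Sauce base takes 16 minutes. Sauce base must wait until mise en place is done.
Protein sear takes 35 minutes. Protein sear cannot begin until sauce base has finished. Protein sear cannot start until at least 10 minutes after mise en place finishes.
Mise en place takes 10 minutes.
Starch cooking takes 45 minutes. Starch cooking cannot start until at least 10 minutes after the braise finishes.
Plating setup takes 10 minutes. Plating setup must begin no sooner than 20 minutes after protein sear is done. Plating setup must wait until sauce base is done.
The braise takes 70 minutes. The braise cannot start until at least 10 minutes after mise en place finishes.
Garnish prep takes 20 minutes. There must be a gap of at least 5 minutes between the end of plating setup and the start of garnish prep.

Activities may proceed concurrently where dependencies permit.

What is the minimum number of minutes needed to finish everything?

Nothing blocks mise en place, so it runs from minute 0 to minute 10.
After mise en place (finishes minute 10, plus 10-minute gap → minute 20), the braise can start at minute 20 and finishes at minute 90.
Starch cooking cannot begin until the braise (finishes minute 90, plus 10-minute gap → minute 100). It runs from minute 100 to 100 + 45 = minute 145.
After mise en place (finishes minute 10), sauce base can start at minute 10 and finishes at minute 26.
Protein sear has to wait for sauce base (finishes minute 26); mise en place (finishes minute 10, plus 10-minute gap → minute 20). The latest of these is minute 26, so protein sear runs minute 26 to 26 + 35 = minute 61.
Plating setup needs all of protein sear (finishes minute 61, plus 20-minute gap → minute 81); sauce base (finishes minute 26). That puts its earliest start at minute 81; it finishes at 81 + 10 = minute 91.
After plating setup (finishes minute 91, plus 5-minute gap → minute 96), garnish prep can start at minute 96 and finishes at minute 116.
All tasks are finished once the last one completes. Finish times: Mise en place at 10, Sauce base at 26, The braise at 90, Protein sear at 61, Starch cooking at 145, Plating setup at 91, Garnish prep at 116. The latest is minute 145.

145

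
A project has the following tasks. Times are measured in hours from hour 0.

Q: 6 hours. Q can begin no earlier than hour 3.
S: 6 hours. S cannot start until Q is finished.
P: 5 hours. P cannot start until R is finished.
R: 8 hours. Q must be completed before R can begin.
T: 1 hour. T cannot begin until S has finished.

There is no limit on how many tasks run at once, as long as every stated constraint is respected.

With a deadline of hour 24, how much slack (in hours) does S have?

8

Q cannot begin until its own release at hour 3. It runs from hour 3 to 3 + 6 = hour 9.
S cannot begin until Q (finishes hour 9). It runs from hour 9 to 9 + 6 = hour 15.

Working backward from the deadline:
T must finish by hour 24; it takes 1 hour, so it must start by 24 − 1 = hour 23.
S feeds into T (must start by hour 23); so S must finish by hour 23 and therefore start by hour 17.
So S can start as early as hour 9 and as late as hour 17, giving 17 − 9 = 8 hours of slack.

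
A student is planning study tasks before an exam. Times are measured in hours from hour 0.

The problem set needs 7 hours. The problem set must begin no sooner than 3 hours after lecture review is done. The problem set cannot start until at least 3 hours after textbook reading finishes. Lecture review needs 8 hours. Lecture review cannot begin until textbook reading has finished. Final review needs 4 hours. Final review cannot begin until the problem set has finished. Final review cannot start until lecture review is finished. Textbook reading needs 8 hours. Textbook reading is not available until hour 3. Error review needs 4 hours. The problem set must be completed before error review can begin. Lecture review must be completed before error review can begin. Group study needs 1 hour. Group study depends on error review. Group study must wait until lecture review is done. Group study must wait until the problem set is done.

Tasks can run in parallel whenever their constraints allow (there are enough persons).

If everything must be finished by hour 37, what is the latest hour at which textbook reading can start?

6

To finish by hour 37, group study (duration 1) must start no later than hour 36.
Error review feeds into group study (must start by hour 36); so error review must finish by hour 36 and therefore start by hour 32.
Nothing follows final review; the deadline of hour 37 is its only limit. It must start by 37 − 4 = hour 33.
The problem set must finish in time for error review (must start by hour 32); group study (must start by hour 36); final review (must start by hour 33). The tightest is hour 32, so the problem set must start by 32 − 7 = hour 25.
Lecture review feeds the problem set (must start by hour 25, minus 3-hour gap → hour 22); error review (must start by hour 32); group study (must start by hour 36); final review (must start by hour 33). Taking the minimum, lecture review must finish by hour 22 and start by 22 − 8 = hour 14.
Textbook reading feeds lecture review (must start by hour 14); the problem set (must start by hour 25, minus 3-hour gap → hour 22). Taking the minimum, textbook reading must finish by hour 14 and start by 14 − 8 = hour 6.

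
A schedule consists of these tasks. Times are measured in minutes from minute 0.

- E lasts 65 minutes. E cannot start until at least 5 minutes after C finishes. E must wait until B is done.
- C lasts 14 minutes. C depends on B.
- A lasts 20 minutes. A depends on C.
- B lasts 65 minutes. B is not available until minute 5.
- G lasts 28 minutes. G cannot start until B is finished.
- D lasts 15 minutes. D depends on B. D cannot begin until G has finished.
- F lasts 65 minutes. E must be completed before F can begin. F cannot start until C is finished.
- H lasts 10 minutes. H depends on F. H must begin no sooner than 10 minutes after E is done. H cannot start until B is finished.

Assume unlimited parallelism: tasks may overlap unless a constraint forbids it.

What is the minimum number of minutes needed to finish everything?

229

After its own release at minute 5, B can start at minute 5 and finishes at minute 70.
After B (finishes minute 70), G can start at minute 70 and finishes at minute 98.
D needs all of B (finishes minute 70); G (finishes minute 98). That puts its earliest start at minute 98; it finishes at 98 + 15 = minute 113.
After B (finishes minute 70), C can start at minute 70 and finishes at minute 84.
For E: C (finishes minute 84, plus 5-minute gap → minute 89); B (finishes minute 70). Taking the maximum gives a start of minute 89, and it finishes at 89 + 65 = minute 154.
F has to wait for E (finishes minute 154); C (finishes minute 84). The latest of these is minute 154, so F runs minute 154 to 154 + 65 = minute 219.
H needs all of F (finishes minute 219); E (finishes minute 154, plus 10-minute gap → minute 164); B (finishes minute 70). That puts its earliest start at minute 219; it finishes at 219 + 10 = minute 229.
A waits on C (finishes minute 84), so it starts at minute 84 and finishes at 84 + 20 = minute 104.
All tasks are finished once the last one completes. Finish times: A at 104, B at 70, C at 84, D at 113, E at 154, F at 219, G at 98, H at 229. The latest is minute 229.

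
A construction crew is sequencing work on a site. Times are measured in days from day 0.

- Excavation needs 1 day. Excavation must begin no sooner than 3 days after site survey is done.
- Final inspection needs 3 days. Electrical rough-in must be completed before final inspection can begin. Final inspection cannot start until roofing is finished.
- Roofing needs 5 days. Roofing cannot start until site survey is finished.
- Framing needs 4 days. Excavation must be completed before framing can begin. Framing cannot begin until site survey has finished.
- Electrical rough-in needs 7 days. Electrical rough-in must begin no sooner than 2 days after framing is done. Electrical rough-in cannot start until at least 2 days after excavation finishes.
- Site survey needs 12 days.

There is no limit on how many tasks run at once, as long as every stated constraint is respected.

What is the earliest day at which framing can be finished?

Site survey can start immediately at day 0; it finishes at day 12.
Excavation cannot begin until site survey (finishes day 12, plus 3-day gap → day 15). It runs from day 15 to 15 + 1 = day 16.
Framing cannot start until excavation (finishes day 16); site survey (finishes day 12). The controlling bound is day 16, so framing finishes at 16 + 4 = day 20.

20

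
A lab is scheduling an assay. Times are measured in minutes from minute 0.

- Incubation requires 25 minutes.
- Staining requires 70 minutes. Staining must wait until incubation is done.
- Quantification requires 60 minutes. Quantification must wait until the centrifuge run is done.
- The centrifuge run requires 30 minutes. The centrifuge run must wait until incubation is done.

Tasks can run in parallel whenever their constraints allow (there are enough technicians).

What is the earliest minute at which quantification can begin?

Nothing blocks incubation, so it runs from minute 0 to minute 25.
After incubation (finishes minute 25), the centrifuge run can start at minute 25 and finishes at minute 55.
Quantification waits on the centrifuge run (finishes minute 55), so the earliest it can start is minute 55.

55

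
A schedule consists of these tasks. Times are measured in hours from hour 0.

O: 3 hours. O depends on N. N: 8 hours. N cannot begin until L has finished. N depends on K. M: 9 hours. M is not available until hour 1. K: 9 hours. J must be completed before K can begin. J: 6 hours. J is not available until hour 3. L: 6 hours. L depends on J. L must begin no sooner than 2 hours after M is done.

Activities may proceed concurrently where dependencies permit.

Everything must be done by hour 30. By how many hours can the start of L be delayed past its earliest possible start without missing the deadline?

1

After its own release at hour 1, M can start at hour 1 and finishes at hour 10.
J waits on its own release at hour 3, so it starts at hour 3 and finishes at 3 + 6 = hour 9.
L has to wait for J (finishes hour 9); M (finishes hour 10, plus 2-hour gap → hour 12). The latest of these is hour 12, so L runs hour 12 to 12 + 6 = hour 18.

Working backward from the deadline:
O must finish by hour 30; it takes 3 hours, so it must start by 30 − 3 = hour 27.
N must finish before O (must start by hour 27). With an 8-hour duration, N must start by 27 − 8 = hour 19.
L must finish before N (must start by hour 19). With a 6-hour duration, L must start by 19 − 6 = hour 13.
So L can start as early as hour 12 and as late as hour 13, giving 13 − 12 = 1 hour of slack.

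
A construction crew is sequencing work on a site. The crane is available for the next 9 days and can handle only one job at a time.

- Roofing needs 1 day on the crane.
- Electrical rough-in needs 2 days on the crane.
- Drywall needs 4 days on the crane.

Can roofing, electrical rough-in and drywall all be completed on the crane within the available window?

Yes

Running back to back, the jobs need 1 + 2 + 4 = 7 days on the crane.
Since 7 ≤ 9, they fit within the window.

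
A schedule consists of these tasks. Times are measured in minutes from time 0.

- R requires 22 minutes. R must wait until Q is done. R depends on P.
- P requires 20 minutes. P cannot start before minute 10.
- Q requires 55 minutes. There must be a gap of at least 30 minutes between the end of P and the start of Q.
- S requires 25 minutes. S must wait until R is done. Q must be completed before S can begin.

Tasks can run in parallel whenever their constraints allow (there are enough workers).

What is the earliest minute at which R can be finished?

After its own release at minute 10, P can start at minute 10 and finishes at minute 30.
Q cannot begin until P (finishes minute 30, plus 30-minute gap → minute 60). It runs from minute 60 to 60 + 55 = minute 115.
R cannot start until Q (finishes minute 115); P (finishes minute 30). The controlling bound is minute 115, so R finishes at 115 + 22 = minute 137.

137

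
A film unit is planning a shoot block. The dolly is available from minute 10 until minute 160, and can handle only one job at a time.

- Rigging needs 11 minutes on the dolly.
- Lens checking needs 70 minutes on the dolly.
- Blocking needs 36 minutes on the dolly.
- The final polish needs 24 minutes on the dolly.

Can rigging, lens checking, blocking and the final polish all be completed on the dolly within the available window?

The dolly window is 160 − 10 = 150 minutes.
Running back to back, the jobs need 11 + 70 + 36 + 24 = 141 minutes on the dolly.
Since 141 ≤ 150, they fit within the window.

Yes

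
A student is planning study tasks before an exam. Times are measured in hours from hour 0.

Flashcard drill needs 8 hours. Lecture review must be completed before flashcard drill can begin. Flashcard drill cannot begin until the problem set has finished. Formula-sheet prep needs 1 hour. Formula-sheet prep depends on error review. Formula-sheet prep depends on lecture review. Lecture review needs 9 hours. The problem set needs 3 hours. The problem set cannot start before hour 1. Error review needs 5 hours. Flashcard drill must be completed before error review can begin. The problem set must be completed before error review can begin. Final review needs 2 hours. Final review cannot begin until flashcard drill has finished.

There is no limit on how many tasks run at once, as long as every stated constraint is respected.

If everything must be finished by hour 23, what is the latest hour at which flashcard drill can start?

Formula-sheet prep must finish by hour 23; it takes 1 hour, so it must start by 23 − 1 = hour 22.
Error review has to be done before formula-sheet prep (must start by hour 22). That means finishing by hour 22, i.e. starting by 22 − 5 = hour 17.
Final review has no dependents, so it just needs to finish by hour 23. Starting by 23 − 2 = hour 21 achieves that.
Flashcard drill must finish in time for error review (must start by hour 17); final review (must start by hour 21). The tightest is hour 17, so flashcard drill must start by 17 − 8 = hour 9.

9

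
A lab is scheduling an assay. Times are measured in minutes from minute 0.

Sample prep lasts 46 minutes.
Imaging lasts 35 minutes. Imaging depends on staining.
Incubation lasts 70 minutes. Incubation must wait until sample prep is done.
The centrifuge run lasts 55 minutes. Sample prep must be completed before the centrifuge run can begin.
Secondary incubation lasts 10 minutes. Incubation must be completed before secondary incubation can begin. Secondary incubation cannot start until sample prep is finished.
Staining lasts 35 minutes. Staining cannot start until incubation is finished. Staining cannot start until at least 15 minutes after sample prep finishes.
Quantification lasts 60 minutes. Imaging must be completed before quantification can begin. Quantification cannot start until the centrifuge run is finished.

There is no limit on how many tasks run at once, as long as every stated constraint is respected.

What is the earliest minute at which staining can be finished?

Sample prep has no prerequisites, so it starts at minute 0 and finishes at minute 46.
Incubation waits on sample prep (finishes minute 46), so it starts at minute 46 and finishes at 46 + 70 = minute 116.
For staining: incubation (finishes minute 116); sample prep (finishes minute 46, plus 15-minute gap → minute 61). Taking the maximum gives a start of minute 116, and it finishes at 116 + 35 = minute 151.

151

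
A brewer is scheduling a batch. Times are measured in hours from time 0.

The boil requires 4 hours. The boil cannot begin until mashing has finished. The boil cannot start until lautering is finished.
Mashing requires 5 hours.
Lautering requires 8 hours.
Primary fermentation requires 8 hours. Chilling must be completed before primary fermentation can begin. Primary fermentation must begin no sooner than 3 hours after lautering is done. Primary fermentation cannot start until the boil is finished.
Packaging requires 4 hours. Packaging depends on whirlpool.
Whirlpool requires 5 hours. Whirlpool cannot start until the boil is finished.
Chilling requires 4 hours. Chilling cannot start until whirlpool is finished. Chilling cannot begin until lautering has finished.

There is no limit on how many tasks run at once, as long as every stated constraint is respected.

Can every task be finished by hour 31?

Lautering has no prerequisites, so it starts at hour 0 and finishes at hour 8.
Mashing can start immediately at hour 0; it finishes at hour 5.
For the boil: mashing (finishes hour 5); lautering (finishes hour 8). Taking the maximum gives a start of hour 8, and it finishes at 8 + 4 = hour 12.
After the boil (finishes hour 12), whirlpool can start at hour 12 and finishes at hour 17.
Packaging cannot begin until whirlpool (finishes hour 17). It runs from hour 17 to 17 + 4 = hour 21.
For chilling: whirlpool (finishes hour 17); lautering (finishes hour 8). Taking the maximum gives a start of hour 17, and it finishes at 17 + 4 = hour 21.
For primary fermentation: chilling (finishes hour 21); lautering (finishes hour 8, plus 3-hour gap → hour 11); the boil (finishes hour 12). Taking the maximum gives a start of hour 21, and it finishes at 21 + 8 = hour 29.
Every task is finished by hour 29, which is no later than the deadline of 31, so the schedule is feasible.

Yes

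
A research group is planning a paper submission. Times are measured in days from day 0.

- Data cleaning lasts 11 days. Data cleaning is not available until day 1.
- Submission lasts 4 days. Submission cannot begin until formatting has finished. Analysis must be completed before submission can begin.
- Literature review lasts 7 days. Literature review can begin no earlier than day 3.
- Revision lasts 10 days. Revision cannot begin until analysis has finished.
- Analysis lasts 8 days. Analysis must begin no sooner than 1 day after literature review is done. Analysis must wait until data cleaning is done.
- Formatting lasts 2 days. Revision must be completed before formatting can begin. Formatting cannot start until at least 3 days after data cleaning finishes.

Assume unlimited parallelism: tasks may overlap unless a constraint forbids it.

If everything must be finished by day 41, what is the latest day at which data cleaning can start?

6

Submission has no dependents, so it just needs to finish by day 41. Starting by 41 − 4 = day 37 achieves that.
Formatting feeds into submission (must start by day 37); so formatting must finish by day 37 and therefore start by day 35.
Since formatting (must start by day 35) depends on it, revision must finish by day 35. Backing off its 10-day duration gives a latest start of day 25.
Analysis must finish in time for revision (must start by day 25); submission (must start by day 37). The tightest is day 25, so analysis must start by 25 − 8 = day 17.
Data cleaning must finish in time for analysis (must start by day 17); formatting (must start by day 35, minus 3-day gap → day 32). The tightest is day 17, so data cleaning must start by 17 − 11 = day 6.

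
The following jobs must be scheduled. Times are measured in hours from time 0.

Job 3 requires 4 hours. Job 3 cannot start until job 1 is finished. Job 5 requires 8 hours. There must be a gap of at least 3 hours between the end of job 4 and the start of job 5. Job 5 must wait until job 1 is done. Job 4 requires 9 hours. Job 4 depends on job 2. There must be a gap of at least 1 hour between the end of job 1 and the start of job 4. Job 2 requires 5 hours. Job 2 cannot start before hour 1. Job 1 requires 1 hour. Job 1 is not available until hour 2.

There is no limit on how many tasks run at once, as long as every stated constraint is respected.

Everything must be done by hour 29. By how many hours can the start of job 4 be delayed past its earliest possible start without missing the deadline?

3

Job 2 cannot begin until its own release at hour 1. It runs from hour 1 to 1 + 5 = hour 6.
Job 1 waits on its own release at hour 2, so it starts at hour 2 and finishes at 2 + 1 = hour 3.
Job 4 cannot start until job 2 (finishes hour 6); job 1 (finishes hour 3, plus 1-hour gap → hour 4). The controlling bound is hour 6, so job 4 finishes at 6 + 9 = hour 15.

Working backward from the deadline:
To finish by hour 29, job 5 (duration 8) must start no later than hour 21.
Since job 5 (must start by hour 21, minus 3-hour gap → hour 18) depends on it, job 4 must finish by hour 18. Backing off its 9-hour duration gives a latest start of hour 9.
So job 4 can start as early as hour 6 and as late as hour 9, giving 9 − 6 = 3 hours of slack.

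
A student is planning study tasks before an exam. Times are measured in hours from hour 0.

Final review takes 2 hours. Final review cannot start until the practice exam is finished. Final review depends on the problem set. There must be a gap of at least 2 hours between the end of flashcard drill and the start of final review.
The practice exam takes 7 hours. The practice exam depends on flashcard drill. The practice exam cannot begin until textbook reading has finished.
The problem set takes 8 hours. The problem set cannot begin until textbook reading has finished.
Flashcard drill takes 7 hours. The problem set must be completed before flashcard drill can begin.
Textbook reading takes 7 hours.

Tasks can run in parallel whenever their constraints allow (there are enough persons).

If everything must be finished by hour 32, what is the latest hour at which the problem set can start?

8

Nothing follows final review; the deadline of hour 32 is its only limit. It must start by 32 − 2 = hour 30.
The practice exam has to be done before final review (must start by hour 30). That means finishing by hour 30, i.e. starting by 30 − 7 = hour 23.
Flashcard drill must finish in time for the practice exam (must start by hour 23); final review (must start by hour 30, minus 2-hour gap → hour 28). The tightest is hour 23, so flashcard drill must start by 23 − 7 = hour 16.
The problem set feeds flashcard drill (must start by hour 16); final review (must start by hour 30). Taking the minimum, the problem set must finish by hour 16 and start by 16 − 8 = hour 8.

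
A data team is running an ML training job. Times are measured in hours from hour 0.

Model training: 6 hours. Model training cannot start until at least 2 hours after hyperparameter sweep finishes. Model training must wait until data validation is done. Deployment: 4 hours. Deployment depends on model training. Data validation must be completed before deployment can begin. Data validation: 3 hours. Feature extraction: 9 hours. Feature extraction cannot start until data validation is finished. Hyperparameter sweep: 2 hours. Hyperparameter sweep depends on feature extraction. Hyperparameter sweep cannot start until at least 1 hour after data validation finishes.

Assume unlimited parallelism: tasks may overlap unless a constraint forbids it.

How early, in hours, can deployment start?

22

Data validation can start immediately at hour 0; it finishes at hour 3.
After data validation (finishes hour 3), feature extraction can start at hour 3 and finishes at hour 12.
Hyperparameter sweep has to wait for feature extraction (finishes hour 12); data validation (finishes hour 3, plus 1-hour gap → hour 4). The latest of these is hour 12, so hyperparameter sweep runs hour 12 to 12 + 2 = hour 14.
Model training cannot start until hyperparameter sweep (finishes hour 14, plus 2-hour gap → hour 16); data validation (finishes hour 3). The controlling bound is hour 16, so model training finishes at 16 + 6 = hour 22.
Deployment waits on model training (finishes hour 22); data validation (finishes hour 3). The latest of these is hour 22, which is the earliest deployment can start.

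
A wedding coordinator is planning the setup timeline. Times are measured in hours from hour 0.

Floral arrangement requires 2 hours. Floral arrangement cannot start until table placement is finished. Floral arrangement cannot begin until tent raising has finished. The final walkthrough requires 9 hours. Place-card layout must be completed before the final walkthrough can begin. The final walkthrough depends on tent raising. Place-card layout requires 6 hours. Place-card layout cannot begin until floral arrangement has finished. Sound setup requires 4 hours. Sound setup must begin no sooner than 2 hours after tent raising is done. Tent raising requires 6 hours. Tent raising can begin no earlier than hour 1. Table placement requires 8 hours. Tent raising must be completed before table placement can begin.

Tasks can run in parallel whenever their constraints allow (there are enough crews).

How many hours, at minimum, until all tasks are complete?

After its own release at hour 1, tent raising can start at hour 1 and finishes at hour 7.
After tent raising (finishes hour 7, plus 2-hour gap → hour 9), sound setup can start at hour 9 and finishes at hour 13.
After tent raising (finishes hour 7), table placement can start at hour 7 and finishes at hour 15.
Floral arrangement needs all of table placement (finishes hour 15); tent raising (finishes hour 7). That puts its earliest start at hour 15; it finishes at 15 + 2 = hour 17.
After floral arrangement (finishes hour 17), place-card layout can start at hour 17 and finishes at hour 23.
For the final walkthrough: place-card layout (finishes hour 23); tent raising (finishes hour 7). Taking the maximum gives a start of hour 23, and it finishes at 23 + 9 = hour 32.
All tasks are finished once the last one completes. Finish times: Tent raising at 7, Table placement at 15, Floral arrangement at 17, Sound setup at 13, Place-card layout at 23, The final walkthrough at 32. The latest is hour 32.

32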